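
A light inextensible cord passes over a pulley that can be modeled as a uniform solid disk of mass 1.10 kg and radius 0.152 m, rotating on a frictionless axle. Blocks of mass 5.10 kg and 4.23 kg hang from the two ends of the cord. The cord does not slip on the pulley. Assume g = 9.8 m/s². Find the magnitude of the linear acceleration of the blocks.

I = ½MR² = (1/2)(1.10)(0.152)² = 0.01271 kg·m².
Heavier block: m₁g − T₁ = m₁a. Lighter block: T₂ − m₂g = m₂a.
Pulley: (T₁ − T₂)R = Iα = I(a/R), so T₁ − T₂ = (I/R²)a = (1/2)M_p a = 0.5500·a.
Adding the three: (m₁ − m₂)g = (m₁ + m₂ + 0.5500)a, so a = (5.10 − 4.23)(9.8)/(5.10 + 4.23 + 0.5500) = 0.8630 m/s².

a ≈ 0.863 m/s²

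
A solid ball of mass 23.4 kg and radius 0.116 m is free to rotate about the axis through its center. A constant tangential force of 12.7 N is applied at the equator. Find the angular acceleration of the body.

I = (2/5)MR² = (2/5)(23.4)(0.116)² = 0.1259 kg·m².
τ = F R = (12.7)(0.116) = 1.473 N·m.
Newton's second law for rotation, τ = Iα, gives α = τ/I = 1.473/0.1259 = 11.70 rad/s².

α ≈ 11.7 rad/s²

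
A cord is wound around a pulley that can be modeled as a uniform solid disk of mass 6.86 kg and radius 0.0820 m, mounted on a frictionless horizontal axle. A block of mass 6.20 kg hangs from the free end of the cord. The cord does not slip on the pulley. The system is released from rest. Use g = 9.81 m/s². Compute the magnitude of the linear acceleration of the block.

I = ½MR² = (1/2)(6.86)(0.0820)² = 0.02306 kg·m².
Block: mg − T = ma. Pulley: TR = Iα. No-slip: a = αR, so T = (I/R²)a = 3.430·a.
Then mg = (m + 3.430)a, so a = (6.20)(9.81)/(6.20 + 3.430) = 6.316 m/s².

a ≈ 6.32 m/s²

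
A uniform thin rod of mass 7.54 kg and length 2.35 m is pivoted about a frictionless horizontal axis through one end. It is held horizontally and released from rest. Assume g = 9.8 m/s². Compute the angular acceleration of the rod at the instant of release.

About the pivot, I = (1/3)ML² = (1/3)(7.54)(2.35)² = 13.88 kg·m².
The weight acts at the center, a distance L/2 = 1.175 m from the pivot; τ = Mg(L/2) = 86.82 N·m.
α = τ/I = 86.82/13.88 = 6.255 rad/s².
(Equivalently α = (3g/(2L)) = 6.255 rad/s².)

α ≈ 6.26 rad/s²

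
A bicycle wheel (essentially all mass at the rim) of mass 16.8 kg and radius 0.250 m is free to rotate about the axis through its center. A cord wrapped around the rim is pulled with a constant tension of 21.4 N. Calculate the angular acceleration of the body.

α ≈ 5.10 rad/s²

I = MR² = (16.8)(0.250)² = 1.050 kg·m².
τ = F R = (21.4)(0.250) = 5.350 N·m.
Newton's second law for rotation, τ = Iα, gives α = τ/I = 5.350/1.050 = 5.095 rad/s².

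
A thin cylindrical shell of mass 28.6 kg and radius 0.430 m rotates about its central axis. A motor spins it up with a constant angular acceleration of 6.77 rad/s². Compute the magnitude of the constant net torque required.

τ ≈ 35.8 N·m

I = MR² = (28.6)(0.430)² = 5.288 kg·m².
τ = Iα = (5.288)(6.770) = 35.80 N·m.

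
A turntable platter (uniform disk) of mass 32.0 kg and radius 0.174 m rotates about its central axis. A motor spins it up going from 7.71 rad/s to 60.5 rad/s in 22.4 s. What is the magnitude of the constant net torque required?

I = ½MR² = (1/2)(32.0)(0.174)² = 0.4844 kg·m².
α = Δω/Δt = (60.5 − 7.71)/22.4 = 2.357 rad/s².
τ = Iα = (0.4844)(2.357) = 1.142 N·m.

τ ≈ 1.14 N·m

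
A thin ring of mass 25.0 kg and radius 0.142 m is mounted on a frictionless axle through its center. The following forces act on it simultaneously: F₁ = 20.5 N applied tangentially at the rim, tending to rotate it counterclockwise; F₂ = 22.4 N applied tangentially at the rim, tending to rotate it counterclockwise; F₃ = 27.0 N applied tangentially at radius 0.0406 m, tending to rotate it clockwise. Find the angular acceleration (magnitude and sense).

I = MR² = (25.0)(0.142)² = 0.5041 kg·m².
Taking counterclockwise as positive: τ₁ = +(20.5)(0.142) = +2.911 N·m; τ₂ = +(22.4)(0.142) = +3.181 N·m; τ₃ = −(27.0)(0.0406) = −1.096 N·m.
Net torque τ = 4.996 N·m.
α = τ/I = 4.996/0.5041 = 9.910 rad/s².

α ≈ 9.91 rad/s², counterclockwise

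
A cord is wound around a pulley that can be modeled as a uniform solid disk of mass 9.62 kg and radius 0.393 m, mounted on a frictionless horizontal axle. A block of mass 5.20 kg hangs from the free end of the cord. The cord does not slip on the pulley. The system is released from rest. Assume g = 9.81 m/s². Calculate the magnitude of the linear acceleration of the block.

I = ½MR² = (1/2)(9.62)(0.393)² = 0.7429 kg·m².
Block: mg − T = ma. Pulley: TR = Iα. No-slip: a = αR, so T = (I/R²)a = 4.810·a.
Then mg = (m + 4.810)a, so a = (5.20)(9.81)/(5.20 + 4.810) = 5.096 m/s².

a ≈ 5.10 m/s²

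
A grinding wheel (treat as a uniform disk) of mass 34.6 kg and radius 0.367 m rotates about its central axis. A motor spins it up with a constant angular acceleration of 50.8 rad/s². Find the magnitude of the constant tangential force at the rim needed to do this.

I = ½MR² = (1/2)(34.6)(0.367)² = 2.330 kg·m².
The required torque is τ = Iα = (2.330)(50.80) = 118.4 N·m.
A tangential force at the rim gives τ = FR, so F = τ/R = 118.4/0.367 = 322.5 N.

F ≈ 323 N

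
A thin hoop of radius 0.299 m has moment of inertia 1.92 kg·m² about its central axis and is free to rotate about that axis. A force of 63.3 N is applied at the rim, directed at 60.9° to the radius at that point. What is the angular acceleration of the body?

α ≈ 8.61 rad/s²

Only the tangential component produces torque: τ = F R sinθ = (63.3)(0.299) sin 60.9° = 16.54 N·m.
Newton's second law for rotation, τ = Iα, gives α = τ/I = 16.54/1.920 = 8.613 rad/s².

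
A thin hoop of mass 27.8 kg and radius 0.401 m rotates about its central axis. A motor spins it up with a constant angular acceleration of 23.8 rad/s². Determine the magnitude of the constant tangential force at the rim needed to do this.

F ≈ 265 N

I = MR² = (27.8)(0.401)² = 4.470 kg·m².
The required torque is τ = Iα = (4.470)(23.80) = 106.4 N·m.
A tangential force at the rim gives τ = FR, so F = τ/R = 106.4/0.401 = 265.3 N.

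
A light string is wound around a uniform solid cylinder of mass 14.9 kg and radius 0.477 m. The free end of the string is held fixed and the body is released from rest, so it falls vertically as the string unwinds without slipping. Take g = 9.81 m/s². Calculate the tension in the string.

T ≈ 48.7 N

Translation: Mg − T = Ma. Rotation about the center: TR = Iα with I = ½MR².
With a = αR: T = (I/R²)a = (1/2)M a, so Mg = (1 + 0.5000)Ma.
a = g/(1 + 0.5000) = 9.81/1.500 = 6.540 m/s².
T = 0.5000·M·a = (0.5000)(14.9)(6.540) = 48.72 N.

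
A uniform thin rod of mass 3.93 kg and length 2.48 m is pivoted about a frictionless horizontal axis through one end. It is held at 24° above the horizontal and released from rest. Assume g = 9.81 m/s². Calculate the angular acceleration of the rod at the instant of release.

About the pivot, I = (1/3)ML² = (1/3)(3.93)(2.48)² = 8.057 kg·m².
The weight acts at the center, a distance L/2 = 1.240 m from the pivot; τ = Mg(L/2) cos 24° = 43.67 N·m.
α = τ/I = 43.67/8.057 = 5.420 rad/s².
(Equivalently α = (3g/(2L)) cos 24° = 5.420 rad/s².)

α ≈ 5.42 rad/s²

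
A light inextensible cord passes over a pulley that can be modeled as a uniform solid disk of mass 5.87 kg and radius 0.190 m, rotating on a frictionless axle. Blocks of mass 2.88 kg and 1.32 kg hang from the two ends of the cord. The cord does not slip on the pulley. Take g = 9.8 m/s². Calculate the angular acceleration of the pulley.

I = ½MR² = (1/2)(5.87)(0.190)² = 0.1060 kg·m².
Heavier block: m₁g − T₁ = m₁a. Lighter block: T₂ − m₂g = m₂a.
Pulley: (T₁ − T₂)R = Iα = I(a/R), so T₁ − T₂ = (I/R²)a = (1/2)M_p a = 2.935·a.
Adding the three: (m₁ − m₂)g = (m₁ + m₂ + 2.935)a, so a = (2.88 − 1.32)(9.8)/(2.88 + 1.32 + 2.935) = 2.143 m/s².
α = a/R = 2.143/0.190 = 11.28 rad/s².

α ≈ 11.3 rad/s²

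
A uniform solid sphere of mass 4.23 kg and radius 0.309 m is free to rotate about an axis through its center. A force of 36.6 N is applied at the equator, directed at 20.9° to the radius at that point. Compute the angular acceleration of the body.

α ≈ 25.0 rad/s²

I = (2/5)MR² = (2/5)(4.23)(0.309)² = 0.1616 kg·m².
Only the tangential component produces torque: τ = F R sinθ = (36.6)(0.309) sin 20.9° = 4.034 N·m.
Newton's second law for rotation, τ = Iα, gives α = τ/I = 4.034/0.1616 = 24.97 rad/s².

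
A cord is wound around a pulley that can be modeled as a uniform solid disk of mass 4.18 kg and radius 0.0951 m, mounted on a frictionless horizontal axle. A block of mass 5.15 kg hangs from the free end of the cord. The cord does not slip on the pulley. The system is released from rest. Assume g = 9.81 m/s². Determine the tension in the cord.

T ≈ 14.6 N

I = ½MR² = (1/2)(4.18)(0.0951)² = 0.01890 kg·m².
Block: mg − T = ma. Pulley: TR = Iα. No-slip: a = αR, so T = (I/R²)a = 2.090·a.
Then mg = (m + 2.090)a, so a = (5.15)(9.81)/(5.15 + 2.090) = 6.978 m/s².
T = 2.090·a = 14.58 N.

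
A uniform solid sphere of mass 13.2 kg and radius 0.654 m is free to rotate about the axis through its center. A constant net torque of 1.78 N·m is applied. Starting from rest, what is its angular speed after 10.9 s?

I = (2/5)MR² = (2/5)(13.2)(0.654)² = 2.258 kg·m².
α = τ/I = 1.78/2.258 = 0.7882 rad/s².
ω = ω₀ + αt = 0 + (0.7882)(10.9) = 8.591 rad/s.

ω ≈ 8.59 rad/s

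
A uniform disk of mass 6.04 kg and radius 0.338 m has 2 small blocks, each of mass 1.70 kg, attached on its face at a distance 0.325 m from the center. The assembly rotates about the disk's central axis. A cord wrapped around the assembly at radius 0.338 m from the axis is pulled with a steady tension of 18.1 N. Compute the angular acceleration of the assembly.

I_disk = ½MR² = ½(6.04)(0.338)² = 0.3450 kg·m².
I_blocks = 2·m·r² = 2(1.70)(0.325)² = 0.3591 kg·m².
Total I = 0.7041 kg·m².
τ = F r = (18.1)(0.338) = 6.118 N·m.
α = τ/I = 6.118/0.7041 = 8.688 rad/s².

α ≈ 8.69 rad/s²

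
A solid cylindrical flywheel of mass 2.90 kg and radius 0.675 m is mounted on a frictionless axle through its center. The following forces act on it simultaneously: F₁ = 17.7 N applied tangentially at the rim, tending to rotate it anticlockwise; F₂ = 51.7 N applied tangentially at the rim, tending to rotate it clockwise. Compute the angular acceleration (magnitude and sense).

I = ½MR² = (1/2)(2.90)(0.675)² = 0.6607 kg·m².
Taking anticlockwise as positive: τ₁ = +(17.7)(0.675) = +11.95 N·m; τ₂ = −(51.7)(0.675) = −34.90 N·m.
Net torque τ = -22.95 N·m.
α = τ/I = -22.95/0.6607 = -34.74 rad/s².

α ≈ 34.7 rad/s², clockwise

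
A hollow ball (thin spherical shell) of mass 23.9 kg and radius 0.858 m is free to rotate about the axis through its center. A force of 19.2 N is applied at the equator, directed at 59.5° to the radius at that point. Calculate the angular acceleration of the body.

I = (2/3)MR² = (2/3)(23.9)(0.858)² = 11.73 kg·m².
Only the tangential component produces torque: τ = F R sinθ = (19.2)(0.858) sin 59.5° = 14.19 N·m.
From τ = Iα: α = 14.19/11.73 = 1.210 rad/s².

α ≈ 1.21 rad/s²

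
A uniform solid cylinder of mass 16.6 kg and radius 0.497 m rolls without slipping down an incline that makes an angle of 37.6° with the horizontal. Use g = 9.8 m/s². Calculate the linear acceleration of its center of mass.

a ≈ 3.99 m/s²

Translation along the incline: Mg sinθ − f = Ma.
Rotation about the center: fR = Iα with I = ½MR². No-slip gives a = αR, so f = (I/R²)a = (1/2)M a.
Substituting: Mg sinθ = (1 + 0.5000)Ma, so a = g sinθ/(1 + 0.5000) = (9.8) sin 37.6° / 1.500 = 3.986 m/s².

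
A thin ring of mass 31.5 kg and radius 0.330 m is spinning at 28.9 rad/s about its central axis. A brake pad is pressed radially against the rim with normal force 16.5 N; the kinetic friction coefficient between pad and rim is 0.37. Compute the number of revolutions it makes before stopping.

I = MR² = (31.5)(0.330)² = 3.430 kg·m².
Friction force f = μN = (0.37)(16.5) = 6.105 N at the rim; torque magnitude τ = fR = 2.015 N·m, opposing ω.
|α| = τ/I = 2.015/3.430 = 0.5873 rad/s² (deceleration).
ω² = ω₀² − 2|α|θ with ω = 0 ⇒ θ = ω₀²/(2|α|) = 711.1 rad = 113.2 rev.

≈ 113 revolutions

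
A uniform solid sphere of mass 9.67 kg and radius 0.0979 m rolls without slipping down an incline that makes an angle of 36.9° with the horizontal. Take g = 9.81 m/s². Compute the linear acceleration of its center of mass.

a ≈ 4.21 m/s²

Translation along the incline: Mg sinθ − f = Ma.
Rotation about the center: fR = Iα with I = (2/5)MR². No-slip gives a = αR, so f = (I/R²)a = (2/5)M a.
Substituting: Mg sinθ = (1 + 0.4000)Ma, so a = g sinθ/(1 + 0.4000) = (9.81) sin 36.9° / 1.400 = 4.207 m/s².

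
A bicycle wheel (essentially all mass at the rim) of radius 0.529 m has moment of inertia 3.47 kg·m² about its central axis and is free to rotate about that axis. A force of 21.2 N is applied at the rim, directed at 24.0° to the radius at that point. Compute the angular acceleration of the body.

α ≈ 1.31 rad/s²

Only the tangential component produces torque: τ = F R sinθ = (21.2)(0.529) sin 24.0° = 4.561 N·m.
Newton's second law for rotation, τ = Iα, gives α = τ/I = 4.561/3.470 = 1.315 rad/s².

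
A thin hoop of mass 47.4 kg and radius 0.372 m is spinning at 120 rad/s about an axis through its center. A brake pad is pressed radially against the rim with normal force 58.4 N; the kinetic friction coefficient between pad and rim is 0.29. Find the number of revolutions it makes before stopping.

≈ 1190 revolutions

I = MR² = (47.4)(0.372)² = 6.559 kg·m².
Friction force f = μN = (0.29)(58.4) = 16.94 N at the rim; torque magnitude τ = fR = 6.300 N·m, opposing ω.
|α| = τ/I = 6.300/6.559 = 0.9605 rad/s² (deceleration).
ω² = ω₀² − 2|α|θ with ω = 0 ⇒ θ = ω₀²/(2|α|) = 7496 rad = 1193 rev.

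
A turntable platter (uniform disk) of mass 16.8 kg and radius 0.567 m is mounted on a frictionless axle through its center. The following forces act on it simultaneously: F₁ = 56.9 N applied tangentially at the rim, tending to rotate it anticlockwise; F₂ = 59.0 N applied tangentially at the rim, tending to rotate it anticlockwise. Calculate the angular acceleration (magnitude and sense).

I = ½MR² = (1/2)(16.8)(0.567)² = 2.701 kg·m².
Taking anticlockwise as positive: τ₁ = +(56.9)(0.567) = +32.26 N·m; τ₂ = +(59.0)(0.567) = +33.45 N·m.
Net torque τ = 65.72 N·m.
α = τ/I = 65.72/2.701 = 24.33 rad/s².

α ≈ 24.3 rad/s², anticlockwise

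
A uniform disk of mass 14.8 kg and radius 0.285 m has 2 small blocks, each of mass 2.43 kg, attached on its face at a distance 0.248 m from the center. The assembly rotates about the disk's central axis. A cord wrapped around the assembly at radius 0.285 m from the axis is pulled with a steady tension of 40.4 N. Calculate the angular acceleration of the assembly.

I_disk = ½MR² = ½(14.8)(0.285)² = 0.6011 kg·m².
I_blocks = 2·m·r² = 2(2.43)(0.248)² = 0.2989 kg·m².
Total I = 0.9000 kg·m².
τ = F r = (40.4)(0.285) = 11.51 N·m.
α = τ/I = 11.51/0.9000 = 12.79 rad/s².

α ≈ 12.8 rad/s²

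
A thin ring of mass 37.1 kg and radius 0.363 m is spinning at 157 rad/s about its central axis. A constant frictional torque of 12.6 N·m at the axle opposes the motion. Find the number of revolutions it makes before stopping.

≈ 761 revolutions

I = MR² = (37.1)(0.363)² = 4.889 kg·m².
The net torque has magnitude 12.6 N·m, opposing ω.
|α| = τ/I = 12.60/4.889 = 2.577 rad/s² (deceleration).
ω² = ω₀² − 2|α|θ with ω = 0 ⇒ θ = ω₀²/(2|α|) = 4782 rad = 761.0 rev.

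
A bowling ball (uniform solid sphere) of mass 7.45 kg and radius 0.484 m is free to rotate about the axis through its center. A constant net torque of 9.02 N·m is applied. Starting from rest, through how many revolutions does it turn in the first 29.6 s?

≈ 901 revolutions

I = (2/5)MR² = (2/5)(7.45)(0.484)² = 0.6981 kg·m².
α = τ/I = 9.02/0.6981 = 12.92 rad/s².
θ = ½αt² = ½(12.92)(29.6)² = 5660 rad.
Revolutions = θ/(2π) = 900.9.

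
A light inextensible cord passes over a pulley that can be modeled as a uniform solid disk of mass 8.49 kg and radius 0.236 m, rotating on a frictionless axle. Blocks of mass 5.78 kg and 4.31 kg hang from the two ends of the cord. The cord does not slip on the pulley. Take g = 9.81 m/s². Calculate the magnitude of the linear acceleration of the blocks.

a ≈ 1.01 m/s²

I = ½MR² = (1/2)(8.49)(0.236)² = 0.2364 kg·m².
Heavier block: m₁g − T₁ = m₁a. Lighter block: T₂ − m₂g = m₂a.
Pulley: (T₁ − T₂)R = Iα = I(a/R), so T₁ − T₂ = (I/R²)a = (1/2)M_p a = 4.245·a.
Adding the three: (m₁ − m₂)g = (m₁ + m₂ + 4.245)a, so a = (5.78 − 4.31)(9.81)/(5.78 + 4.31 + 4.245) = 1.006 m/s².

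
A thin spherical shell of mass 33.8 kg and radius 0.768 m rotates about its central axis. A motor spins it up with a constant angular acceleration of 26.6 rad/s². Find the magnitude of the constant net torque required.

I = (2/3)MR² = (2/3)(33.8)(0.768)² = 13.29 kg·m².
τ = Iα = (13.29)(26.60) = 353.5 N·m.

τ ≈ 354 N·m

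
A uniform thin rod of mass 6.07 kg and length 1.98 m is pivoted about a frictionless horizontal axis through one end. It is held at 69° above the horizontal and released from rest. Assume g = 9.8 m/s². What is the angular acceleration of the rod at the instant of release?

α ≈ 2.66 rad/s²

About the pivot, I = (1/3)ML² = (1/3)(6.07)(1.98)² = 7.932 kg·m².
The weight acts at the center, a distance L/2 = 0.9900 m from the pivot; τ = Mg(L/2) cos 69° = 21.10 N·m.
α = τ/I = 21.10/7.932 = 2.661 rad/s².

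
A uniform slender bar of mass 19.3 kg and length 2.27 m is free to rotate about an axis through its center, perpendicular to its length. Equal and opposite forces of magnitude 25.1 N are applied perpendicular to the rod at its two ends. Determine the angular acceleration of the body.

α ≈ 6.87 rad/s²

I = (1/12)ML² = (1/12)(19.3)(2.27)² = 8.288 kg·m².
The couple gives τ = F·(L/2) + F·(L/2) = F L = (25.1)(2.27) = 56.98 N·m.
Newton's second law for rotation, τ = Iα, gives α = τ/I = 56.98/8.288 = 6.875 rad/s².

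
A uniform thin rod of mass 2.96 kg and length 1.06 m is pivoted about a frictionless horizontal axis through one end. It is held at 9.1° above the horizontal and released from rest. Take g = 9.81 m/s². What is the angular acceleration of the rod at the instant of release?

About the pivot, I = (1/3)ML² = (1/3)(2.96)(1.06)² = 1.109 kg·m².
The weight acts at the center, a distance L/2 = 0.5300 m from the pivot; τ = Mg(L/2) cos 9.1° = 15.20 N·m.
α = τ/I = 15.20/1.109 = 13.71 rad/s².
(Equivalently α = (3g/(2L)) cos 9.1° = 13.71 rad/s².)

α ≈ 13.7 rad/s²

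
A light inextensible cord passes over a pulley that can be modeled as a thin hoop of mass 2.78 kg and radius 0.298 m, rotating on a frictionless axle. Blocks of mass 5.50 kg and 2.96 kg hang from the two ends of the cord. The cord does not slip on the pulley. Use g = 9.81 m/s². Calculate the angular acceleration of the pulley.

I = MR² = (2.78)(0.298)² = 0.2469 kg·m².
Heavier block: m₁g − T₁ = m₁a. Lighter block: T₂ − m₂g = m₂a.
Pulley: (T₁ − T₂)R = Iα = I(a/R), so T₁ − T₂ = (I/R²)a = 1·M_p a = 2.780·a.
Adding the three: (m₁ − m₂)g = (m₁ + m₂ + 2.780)a, so a = (5.50 − 2.96)(9.81)/(5.50 + 2.96 + 2.780) = 2.217 m/s².
α = a/R = 2.217/0.298 = 7.439 rad/s².

α ≈ 7.44 rad/s²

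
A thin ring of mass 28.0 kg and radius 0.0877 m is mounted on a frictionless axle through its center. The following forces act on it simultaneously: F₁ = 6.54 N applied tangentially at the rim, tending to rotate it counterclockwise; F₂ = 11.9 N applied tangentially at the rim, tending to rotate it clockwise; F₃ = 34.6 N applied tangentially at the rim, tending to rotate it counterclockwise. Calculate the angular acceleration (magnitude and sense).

I = MR² = (28.0)(0.0877)² = 0.2154 kg·m².
Taking counterclockwise as positive: τ₁ = +(6.54)(0.0877) = +0.5736 N·m; τ₂ = −(11.9)(0.0877) = −1.044 N·m; τ₃ = +(34.6)(0.0877) = +3.034 N·m.
Net torque τ = 2.564 N·m.
α = τ/I = 2.564/0.2154 = 11.91 rad/s².

α ≈ 11.9 rad/s², counterclockwise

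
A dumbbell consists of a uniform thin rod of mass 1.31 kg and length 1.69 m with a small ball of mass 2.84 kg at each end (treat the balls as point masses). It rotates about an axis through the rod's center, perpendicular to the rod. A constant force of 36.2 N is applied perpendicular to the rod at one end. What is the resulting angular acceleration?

α ≈ 7.00 rad/s²

I_rod = (1/12)ML² = (1/12)(1.31)(1.69)² = 0.3118 kg·m².
I_balls = 2·m·(L/2)² = 2(2.84)(0.8450)² = 4.056 kg·m².
Total I = 4.367 kg·m².
τ = F·(L/2) = (36.2)(0.845) = 30.59 N·m.
α = τ/I = 30.59/4.367 = 7.004 rad/s².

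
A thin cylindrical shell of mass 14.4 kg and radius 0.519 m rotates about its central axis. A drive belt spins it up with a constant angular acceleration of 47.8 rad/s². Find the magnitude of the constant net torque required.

τ ≈ 185 N·m

I = MR² = (14.4)(0.519)² = 3.879 kg·m².
τ = Iα = (3.879)(47.80) = 185.4 N·m.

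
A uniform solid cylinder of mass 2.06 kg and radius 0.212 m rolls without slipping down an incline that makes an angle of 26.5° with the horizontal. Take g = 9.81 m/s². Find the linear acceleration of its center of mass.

a ≈ 2.92 m/s²

Translation along the incline: Mg sinθ − f = Ma.
Rotation about the center: fR = Iα with I = ½MR². No-slip gives a = αR, so f = (I/R²)a = (1/2)M a.
Substituting: Mg sinθ = (1 + 0.5000)Ma, so a = g sinθ/(1 + 0.5000) = (9.81) sin 26.5° / 1.500 = 2.918 m/s².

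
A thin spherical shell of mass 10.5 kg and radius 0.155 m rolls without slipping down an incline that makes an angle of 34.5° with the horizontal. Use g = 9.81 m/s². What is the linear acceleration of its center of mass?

Translation along the incline: Mg sinθ − f = Ma.
Rotation about the center: fR = Iα with I = (2/3)MR². No-slip gives a = αR, so f = (I/R²)a = (2/3)M a.
Substituting: Mg sinθ = (1 + 0.6667)Ma, so a = g sinθ/(1 + 0.6667) = (9.81) sin 34.5° / 1.667 = 3.334 m/s².

a ≈ 3.33 m/s²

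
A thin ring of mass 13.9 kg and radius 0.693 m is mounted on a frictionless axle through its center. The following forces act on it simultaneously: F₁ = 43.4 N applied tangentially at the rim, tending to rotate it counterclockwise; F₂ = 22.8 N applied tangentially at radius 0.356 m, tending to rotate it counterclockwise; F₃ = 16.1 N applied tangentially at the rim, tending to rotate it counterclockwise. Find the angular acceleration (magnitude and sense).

α ≈ 7.39 rad/s², counterclockwise

I = MR² = (13.9)(0.693)² = 6.675 kg·m².
Taking counterclockwise as positive: τ₁ = +(43.4)(0.693) = +30.08 N·m; τ₂ = +(22.8)(0.356) = +8.117 N·m; τ₃ = +(16.1)(0.693) = +11.16 N·m.
Net torque τ = 49.35 N·m.
α = τ/I = 49.35/6.675 = 7.393 rad/s².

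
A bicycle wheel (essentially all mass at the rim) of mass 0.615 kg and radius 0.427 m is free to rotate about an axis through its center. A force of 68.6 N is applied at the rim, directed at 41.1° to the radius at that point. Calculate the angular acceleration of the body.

I = MR² = (0.615)(0.427)² = 0.1121 kg·m².
Only the tangential component produces torque: τ = F R sinθ = (68.6)(0.427) sin 41.1° = 19.26 N·m.
Newton's second law for rotation, τ = Iα, gives α = τ/I = 19.26/0.1121 = 171.7 rad/s².

α ≈ 172 rad/s²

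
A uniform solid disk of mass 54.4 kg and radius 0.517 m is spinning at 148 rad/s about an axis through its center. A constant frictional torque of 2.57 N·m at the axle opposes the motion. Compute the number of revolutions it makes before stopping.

I = ½MR² = (1/2)(54.4)(0.517)² = 7.270 kg·m².
The net torque has magnitude 2.57 N·m, opposing ω.
|α| = τ/I = 2.570/7.270 = 0.3535 rad/s² (deceleration).
ω² = ω₀² − 2|α|θ with ω = 0 ⇒ θ = ω₀²/(2|α|) = 30980 rad = 4931 rev.

≈ 4930 revolutions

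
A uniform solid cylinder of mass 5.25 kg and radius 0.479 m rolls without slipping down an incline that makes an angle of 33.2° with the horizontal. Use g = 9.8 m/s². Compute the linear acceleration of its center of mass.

Translation along the incline: Mg sinθ − f = Ma.
Rotation about the center: fR = Iα with I = ½MR². No-slip gives a = αR, so f = (I/R²)a = (1/2)M a.
Substituting: Mg sinθ = (1 + 0.5000)Ma, so a = g sinθ/(1 + 0.5000) = (9.8) sin 33.2° / 1.500 = 3.577 m/s².

a ≈ 3.58 m/s²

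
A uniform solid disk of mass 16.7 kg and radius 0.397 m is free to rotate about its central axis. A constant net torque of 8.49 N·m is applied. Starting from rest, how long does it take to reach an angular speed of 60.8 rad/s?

t ≈ 9.42 s

I = ½MR² = (1/2)(16.7)(0.397)² = 1.316 kg·m².
α = τ/I = 8.49/1.316 = 6.451 rad/s².
ω = αt ⇒ t = ω/α = 60.8/6.451 = 9.425 s.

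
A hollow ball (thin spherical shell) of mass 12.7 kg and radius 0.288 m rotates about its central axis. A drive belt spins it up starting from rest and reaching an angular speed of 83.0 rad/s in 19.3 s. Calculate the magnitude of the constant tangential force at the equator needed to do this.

I = (2/3)MR² = (2/3)(12.7)(0.288)² = 0.7023 kg·m².
α = Δω/Δt = (83.0 − 0)/19.3 = 4.301 rad/s².
The required torque is τ = Iα = (0.7023)(4.301) = 3.020 N·m.
A tangential force at the equator gives τ = FR, so F = τ/R = 3.020/0.288 = 10.49 N.

F ≈ 10.5 N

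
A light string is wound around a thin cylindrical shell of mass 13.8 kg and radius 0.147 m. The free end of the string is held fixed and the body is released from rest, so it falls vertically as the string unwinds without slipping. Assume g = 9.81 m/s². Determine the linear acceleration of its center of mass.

Translation: Mg − T = Ma. Rotation about the center: TR = Iα with I = MR².
With a = αR: T = (I/R²)a = M a, so Mg = (1 + 1.000)Ma.
a = g/(1 + 1.000) = 9.81/2.000 = 4.905 m/s².

a ≈ 4.91 m/s²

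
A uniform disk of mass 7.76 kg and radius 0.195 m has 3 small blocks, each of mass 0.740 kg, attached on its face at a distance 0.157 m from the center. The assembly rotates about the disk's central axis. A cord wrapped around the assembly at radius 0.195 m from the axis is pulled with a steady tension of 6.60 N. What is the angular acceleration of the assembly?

I_disk = ½MR² = ½(7.76)(0.195)² = 0.1475 kg·m².
I_blocks = 3·m·r² = 3(0.740)(0.157)² = 0.05472 kg·m².
Total I = 0.2023 kg·m².
τ = F r = (6.60)(0.195) = 1.287 N·m.
α = τ/I = 1.287/0.2023 = 6.363 rad/s².

α ≈ 6.36 rad/s²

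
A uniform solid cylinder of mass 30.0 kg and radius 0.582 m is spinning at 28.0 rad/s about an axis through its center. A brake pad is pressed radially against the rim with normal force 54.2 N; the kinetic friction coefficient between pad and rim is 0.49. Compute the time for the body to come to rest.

I = ½MR² = (1/2)(30.0)(0.582)² = 5.081 kg·m².
Friction force f = μN = (0.49)(54.2) = 26.56 N at the rim; torque magnitude τ = fR = 15.46 N·m, opposing ω.
|α| = τ/I = 15.46/5.081 = 3.042 rad/s² (deceleration).
0 = ω₀ − |α|t ⇒ t = ω₀/|α| = 28.0/3.042 = 9.204 s.

t ≈ 9.20 s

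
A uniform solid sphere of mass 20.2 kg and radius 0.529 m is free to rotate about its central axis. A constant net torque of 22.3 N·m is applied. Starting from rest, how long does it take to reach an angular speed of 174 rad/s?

I = (2/5)MR² = (2/5)(20.2)(0.529)² = 2.261 kg·m².
α = τ/I = 22.3/2.261 = 9.862 rad/s².
ω = αt ⇒ t = ω/α = 174/9.862 = 17.64 s.

t ≈ 17.6 s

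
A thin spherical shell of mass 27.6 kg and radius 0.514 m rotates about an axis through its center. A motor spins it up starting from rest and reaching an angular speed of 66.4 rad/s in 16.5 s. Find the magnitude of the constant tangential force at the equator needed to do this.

F ≈ 38.1 N

I = (2/3)MR² = (2/3)(27.6)(0.514)² = 4.861 kg·m².
α = Δω/Δt = (66.4 − 0)/16.5 = 4.024 rad/s².
The required torque is τ = Iα = (4.861)(4.024) = 19.56 N·m.
A tangential force at the equator gives τ = FR, so F = τ/R = 19.56/0.514 = 38.06 N.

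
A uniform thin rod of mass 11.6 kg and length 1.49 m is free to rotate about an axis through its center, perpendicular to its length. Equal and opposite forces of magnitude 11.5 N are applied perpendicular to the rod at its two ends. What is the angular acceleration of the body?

I = (1/12)ML² = (1/12)(11.6)(1.49)² = 2.146 kg·m².
The couple gives τ = F·(L/2) + F·(L/2) = F L = (11.5)(1.49) = 17.14 N·m.
From τ = Iα: α = 17.14/2.146 = 7.984 rad/s².

α ≈ 7.98 rad/s²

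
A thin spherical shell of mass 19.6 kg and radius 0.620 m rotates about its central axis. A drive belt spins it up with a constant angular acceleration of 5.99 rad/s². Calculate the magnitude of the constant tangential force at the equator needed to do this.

I = (2/3)MR² = (2/3)(19.6)(0.620)² = 5.023 kg·m².
The required torque is τ = Iα = (5.023)(5.990) = 30.09 N·m.
A tangential force at the equator gives τ = FR, so F = τ/R = 30.09/0.620 = 48.53 N.

F ≈ 48.5 N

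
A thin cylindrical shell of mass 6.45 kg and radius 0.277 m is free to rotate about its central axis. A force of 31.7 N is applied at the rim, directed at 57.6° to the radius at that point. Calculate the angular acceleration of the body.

I = MR² = (6.45)(0.277)² = 0.4949 kg·m².
Only the tangential component produces torque: τ = F R sinθ = (31.7)(0.277) sin 57.6° = 7.414 N·m.
Newton's second law for rotation, τ = Iα, gives α = τ/I = 7.414/0.4949 = 14.98 rad/s².

α ≈ 15.0 rad/s²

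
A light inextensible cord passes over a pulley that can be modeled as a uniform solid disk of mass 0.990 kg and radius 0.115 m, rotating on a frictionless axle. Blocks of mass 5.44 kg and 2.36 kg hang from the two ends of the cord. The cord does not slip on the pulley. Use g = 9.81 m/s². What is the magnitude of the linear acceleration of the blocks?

I = ½MR² = (1/2)(0.990)(0.115)² = 0.006546 kg·m².
Heavier block: m₁g − T₁ = m₁a. Lighter block: T₂ − m₂g = m₂a.
Pulley: (T₁ − T₂)R = Iα = I(a/R), so T₁ − T₂ = (I/R²)a = (1/2)M_p a = 0.4950·a.
Adding the three: (m₁ − m₂)g = (m₁ + m₂ + 0.4950)a, so a = (5.44 − 2.36)(9.81)/(5.44 + 2.36 + 0.4950) = 3.643 m/s².

a ≈ 3.64 m/s²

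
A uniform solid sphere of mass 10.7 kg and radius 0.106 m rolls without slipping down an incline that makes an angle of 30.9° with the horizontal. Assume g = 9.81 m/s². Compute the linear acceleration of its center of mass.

Translation along the incline: Mg sinθ − f = Ma.
Rotation about the center: fR = Iα with I = (2/5)MR². No-slip gives a = αR, so f = (I/R²)a = (2/5)M a.
Substituting: Mg sinθ = (1 + 0.4000)Ma, so a = g sinθ/(1 + 0.4000) = (9.81) sin 30.9° / 1.400 = 3.598 m/s².

a ≈ 3.60 m/s²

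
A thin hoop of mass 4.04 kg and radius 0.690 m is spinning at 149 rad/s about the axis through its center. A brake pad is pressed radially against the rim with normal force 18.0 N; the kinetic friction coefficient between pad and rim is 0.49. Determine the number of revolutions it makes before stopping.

I = MR² = (4.04)(0.690)² = 1.923 kg·m².
Friction force f = μN = (0.49)(18.0) = 8.820 N at the rim; torque magnitude τ = fR = 6.086 N·m, opposing ω.
|α| = τ/I = 6.086/1.923 = 3.164 rad/s² (deceleration).
ω² = ω₀² − 2|α|θ with ω = 0 ⇒ θ = ω₀²/(2|α|) = 3508 rad = 558.4 rev.

≈ 558 revolutions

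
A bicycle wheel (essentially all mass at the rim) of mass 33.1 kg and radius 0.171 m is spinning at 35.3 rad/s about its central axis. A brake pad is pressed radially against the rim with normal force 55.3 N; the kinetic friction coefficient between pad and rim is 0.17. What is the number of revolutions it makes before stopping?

≈ 59.7 revolutions

I = MR² = (33.1)(0.171)² = 0.9679 kg·m².
Friction force f = μN = (0.17)(55.3) = 9.401 N at the rim; torque magnitude τ = fR = 1.608 N·m, opposing ω.
|α| = τ/I = 1.608/0.9679 = 1.661 rad/s² (deceleration).
ω² = ω₀² − 2|α|θ with ω = 0 ⇒ θ = ω₀²/(2|α|) = 375.1 rad = 59.70 rev.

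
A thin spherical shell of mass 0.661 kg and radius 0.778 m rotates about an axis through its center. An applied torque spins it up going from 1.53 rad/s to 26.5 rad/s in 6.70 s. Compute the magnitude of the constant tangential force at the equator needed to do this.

F ≈ 1.28 N

I = (2/3)MR² = (2/3)(0.661)(0.778)² = 0.2667 kg·m².
α = Δω/Δt = (26.5 − 1.53)/6.70 = 3.727 rad/s².
The required torque is τ = Iα = (0.2667)(3.727) = 0.9941 N·m.
A tangential force at the equator gives τ = FR, so F = τ/R = 0.9941/0.778 = 1.278 N.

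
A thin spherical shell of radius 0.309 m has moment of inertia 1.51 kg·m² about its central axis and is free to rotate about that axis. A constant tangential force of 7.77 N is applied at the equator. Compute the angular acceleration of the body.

τ = F R = (7.77)(0.309) = 2.401 N·m.
Newton's second law for rotation, τ = Iα, gives α = τ/I = 2.401/1.510 = 1.590 rad/s².

α ≈ 1.59 rad/s²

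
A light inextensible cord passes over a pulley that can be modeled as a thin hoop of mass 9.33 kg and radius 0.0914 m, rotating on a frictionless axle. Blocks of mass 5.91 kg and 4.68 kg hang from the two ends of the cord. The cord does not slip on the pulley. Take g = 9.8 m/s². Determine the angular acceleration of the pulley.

α ≈ 6.62 rad/s²

I = MR² = (9.33)(0.0914)² = 0.07794 kg·m².
Heavier block: m₁g − T₁ = m₁a. Lighter block: T₂ − m₂g = m₂a.
Pulley: (T₁ − T₂)R = Iα = I(a/R), so T₁ − T₂ = (I/R²)a = 1·M_p a = 9.330·a.
Adding the three: (m₁ − m₂)g = (m₁ + m₂ + 9.330)a, so a = (5.91 − 4.68)(9.8)/(5.91 + 4.68 + 9.330) = 0.6051 m/s².
α = a/R = 0.6051/0.0914 = 6.621 rad/s².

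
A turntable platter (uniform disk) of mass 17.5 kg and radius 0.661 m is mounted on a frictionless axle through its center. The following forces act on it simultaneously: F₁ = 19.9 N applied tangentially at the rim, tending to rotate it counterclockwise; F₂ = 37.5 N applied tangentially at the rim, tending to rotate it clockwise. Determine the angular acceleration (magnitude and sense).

α ≈ 3.04 rad/s², clockwise

I = ½MR² = (1/2)(17.5)(0.661)² = 3.823 kg·m².
Taking counterclockwise as positive: τ₁ = +(19.9)(0.661) = +13.15 N·m; τ₂ = −(37.5)(0.661) = −24.79 N·m.
Net torque τ = -11.63 N·m.
α = τ/I = -11.63/3.823 = -3.043 rad/s².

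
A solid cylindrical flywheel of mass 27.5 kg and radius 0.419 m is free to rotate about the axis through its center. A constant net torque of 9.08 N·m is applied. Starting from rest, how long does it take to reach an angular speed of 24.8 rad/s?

I = ½MR² = (1/2)(27.5)(0.419)² = 2.414 kg·m².
α = τ/I = 9.08/2.414 = 3.761 rad/s².
ω = αt ⇒ t = ω/α = 24.8/3.761 = 6.593 s.

t ≈ 6.59 s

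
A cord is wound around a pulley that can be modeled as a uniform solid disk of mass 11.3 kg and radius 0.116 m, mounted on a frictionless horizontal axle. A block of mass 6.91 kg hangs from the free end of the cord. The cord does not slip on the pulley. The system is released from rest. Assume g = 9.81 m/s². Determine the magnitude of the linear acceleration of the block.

I = ½MR² = (1/2)(11.3)(0.116)² = 0.07603 kg·m².
Block: mg − T = ma. Pulley: TR = Iα. No-slip: a = αR, so T = (I/R²)a = 5.650·a.
Then mg = (m + 5.650)a, so a = (6.91)(9.81)/(6.91 + 5.650) = 5.397 m/s².

a ≈ 5.40 m/s²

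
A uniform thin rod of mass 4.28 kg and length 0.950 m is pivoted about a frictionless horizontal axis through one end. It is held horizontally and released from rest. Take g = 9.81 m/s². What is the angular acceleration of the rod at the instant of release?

α ≈ 15.5 rad/s²

About the pivot, I = (1/3)ML² = (1/3)(4.28)(0.950)² = 1.288 kg·m².
The weight acts at the center, a distance L/2 = 0.4750 m from the pivot; τ = Mg(L/2) = 19.94 N·m.
α = τ/I = 19.94/1.288 = 15.49 rad/s².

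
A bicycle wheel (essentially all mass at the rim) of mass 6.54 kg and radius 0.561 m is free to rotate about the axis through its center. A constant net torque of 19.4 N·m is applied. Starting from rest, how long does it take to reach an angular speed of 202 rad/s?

I = MR² = (6.54)(0.561)² = 2.058 kg·m².
α = τ/I = 19.4/2.058 = 9.425 rad/s².
ω = αt ⇒ t = ω/α = 202/9.425 = 21.43 s.

t ≈ 21.4 s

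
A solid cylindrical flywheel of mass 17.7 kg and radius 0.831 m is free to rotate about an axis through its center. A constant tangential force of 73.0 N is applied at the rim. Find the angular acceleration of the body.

α ≈ 9.93 rad/s²

I = ½MR² = (1/2)(17.7)(0.831)² = 6.111 kg·m².
τ = F R = (73.0)(0.831) = 60.66 N·m.
From τ = Iα: α = 60.66/6.111 = 9.926 rad/s².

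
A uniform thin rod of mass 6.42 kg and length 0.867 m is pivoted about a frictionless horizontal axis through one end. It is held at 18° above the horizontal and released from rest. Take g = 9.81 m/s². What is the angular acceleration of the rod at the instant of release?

About the pivot, I = (1/3)ML² = (1/3)(6.42)(0.867)² = 1.609 kg·m².
The weight acts at the center, a distance L/2 = 0.4335 m from the pivot; τ = Mg(L/2) cos 18° = 25.97 N·m.
α = τ/I = 25.97/1.609 = 16.14 rad/s².
(Equivalently α = (3g/(2L)) cos 18° = 16.14 rad/s².)

α ≈ 16.1 rad/s²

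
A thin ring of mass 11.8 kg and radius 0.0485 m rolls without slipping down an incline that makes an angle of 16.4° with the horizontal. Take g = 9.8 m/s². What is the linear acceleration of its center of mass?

Translation along the incline: Mg sinθ − f = Ma.
Rotation about the center: fR = Iα with I = MR². No-slip gives a = αR, so f = (I/R²)a = M a.
Substituting: Mg sinθ = (1 + 1.000)Ma, so a = g sinθ/(1 + 1.000) = (9.8) sin 16.4° / 2.000 = 1.383 m/s².

a ≈ 1.38 m/s²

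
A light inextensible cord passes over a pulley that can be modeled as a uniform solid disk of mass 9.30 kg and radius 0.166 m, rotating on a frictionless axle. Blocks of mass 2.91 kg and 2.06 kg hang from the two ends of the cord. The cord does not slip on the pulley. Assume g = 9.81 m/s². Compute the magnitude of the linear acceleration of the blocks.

I = ½MR² = (1/2)(9.30)(0.166)² = 0.1281 kg·m².
Heavier block: m₁g − T₁ = m₁a. Lighter block: T₂ − m₂g = m₂a.
Pulley: (T₁ − T₂)R = Iα = I(a/R), so T₁ − T₂ = (I/R²)a = (1/2)M_p a = 4.650·a.
Adding the three: (m₁ − m₂)g = (m₁ + m₂ + 4.650)a, so a = (2.91 − 2.06)(9.81)/(2.91 + 2.06 + 4.650) = 0.8668 m/s².

a ≈ 0.867 m/s²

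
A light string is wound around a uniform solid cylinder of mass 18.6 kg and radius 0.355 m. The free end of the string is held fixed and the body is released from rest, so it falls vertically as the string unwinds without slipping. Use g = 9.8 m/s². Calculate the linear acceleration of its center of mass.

Translation: Mg − T = Ma. Rotation about the center: TR = Iα with I = ½MR².
With a = αR: T = (I/R²)a = (1/2)M a, so Mg = (1 + 0.5000)Ma.
a = g/(1 + 0.5000) = 9.8/1.500 = 6.533 m/s².

a ≈ 6.53 m/s²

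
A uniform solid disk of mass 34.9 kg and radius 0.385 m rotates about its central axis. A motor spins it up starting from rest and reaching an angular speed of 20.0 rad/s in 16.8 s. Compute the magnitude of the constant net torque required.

τ ≈ 3.08 N·m

I = ½MR² = (1/2)(34.9)(0.385)² = 2.587 kg·m².
α = Δω/Δt = (20.0 − 0)/16.8 = 1.190 rad/s².
τ = Iα = (2.587)(1.190) = 3.079 N·m.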